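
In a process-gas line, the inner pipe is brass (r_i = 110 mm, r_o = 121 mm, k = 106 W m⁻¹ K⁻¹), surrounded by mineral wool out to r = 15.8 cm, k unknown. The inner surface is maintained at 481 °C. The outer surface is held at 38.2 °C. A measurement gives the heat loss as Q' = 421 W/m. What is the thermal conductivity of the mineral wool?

ΣR = ΔT/Q' = |481 − 38.2|/421 = 1.052 m·K/W
Known resistances:
  R'_brass = ln(0.121/0.110)/(2πk) = 0.09531/(2π·106) = 1.431×10^-4 m·K/W
R_mineral wool = ΣR − ΣR_known = 1.052 − 1.431×10^-4 = 1.052 m·K/W
ln(r₂/r₁)/(2πk) = 1.052 ⇒ k = 0.2668/(2π·1.052) = 0.0404 W/m·K

k = 0.0404 W/m·K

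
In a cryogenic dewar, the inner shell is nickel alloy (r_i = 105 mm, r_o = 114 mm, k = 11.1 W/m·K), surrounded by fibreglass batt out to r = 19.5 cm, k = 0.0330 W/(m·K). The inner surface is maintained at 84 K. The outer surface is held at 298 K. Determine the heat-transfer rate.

Q = 24.3 W

Resistance network (inner→outer):
  R_nickel alloy = (1/0.105 − 1/0.114)/(4πk) = 0.7519/(4π·11.1) = 0.005390 K/W
  R_fibreglass batt = (1/0.114 − 1/0.195)/(4πk) = 3.644/(4π·0.0330) = 8.787 K/W
ΣR = 0.005390 + 8.787 = 8.792 K/W
Q = ΔT/ΣR = (84 K − 298 K)/8.792 = -24.3 W
(Negative Q ⇒ heat flows inward; heat gain = 24.3 W.)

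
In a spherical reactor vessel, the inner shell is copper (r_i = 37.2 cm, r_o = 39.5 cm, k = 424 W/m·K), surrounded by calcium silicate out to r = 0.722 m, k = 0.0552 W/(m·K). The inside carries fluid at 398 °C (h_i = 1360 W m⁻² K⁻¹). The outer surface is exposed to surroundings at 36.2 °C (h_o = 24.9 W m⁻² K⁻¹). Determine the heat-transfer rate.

Q = 218 W

Series thermal resistances, inner to outer:
  R_conv,in = 1/(4πr²h) = 1/(4π·0.372²·1360) = 4.228×10^-4 K/W
  R_copper = (1/0.372 − 1/0.395)/(4πk) = 0.1565/(4π·424) = 2.938×10^-5 K/W
  R_calcium silicate = (1/0.395 − 1/0.722)/(4πk) = 1.147/(4π·0.0552) = 1.653 K/W
  R_conv,out = 1/(4πr²h) = 1/(4π·0.722²·24.9) = 0.006131 K/W
ΣR = 4.228×10^-4 + 2.938×10^-5 + 1.653 + 0.006131 = 1.660 K/W
Q = ΔT/ΣR = (398 °C − 36.2 °C)/1.660 = 218 W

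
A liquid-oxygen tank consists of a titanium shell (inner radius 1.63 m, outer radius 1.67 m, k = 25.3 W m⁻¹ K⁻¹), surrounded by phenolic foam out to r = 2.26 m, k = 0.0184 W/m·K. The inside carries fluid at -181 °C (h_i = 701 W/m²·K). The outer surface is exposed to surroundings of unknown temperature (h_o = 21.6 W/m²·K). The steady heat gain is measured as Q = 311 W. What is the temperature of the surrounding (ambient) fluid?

Sum the resistances:
  R_conv,in = 1/(4πr²h) = 1/(4π·1.63²·701) = 4.273×10^-5 K/W
  R_titanium = (1/1.63 − 1/1.67)/(4πk) = 0.01469/(4π·25.3) = 4.622×10^-5 K/W
  R_phenolic foam = (1/1.67 − 1/2.26)/(4πk) = 0.1563/(4π·0.0184) = 0.6761 K/W
  R_conv,out = 1/(4πr²h) = 1/(4π·2.26²·21.6) = 7.213×10^-4 K/W
ΣR = 0.6769 K/W
ΔT = Q·ΣR = 311 × 0.6769 = 210.5 K
Heat flows inward, so T_out = T_in + ΔT = -181 + 210.5 = 29.5 °C

T_out = 29.5 °C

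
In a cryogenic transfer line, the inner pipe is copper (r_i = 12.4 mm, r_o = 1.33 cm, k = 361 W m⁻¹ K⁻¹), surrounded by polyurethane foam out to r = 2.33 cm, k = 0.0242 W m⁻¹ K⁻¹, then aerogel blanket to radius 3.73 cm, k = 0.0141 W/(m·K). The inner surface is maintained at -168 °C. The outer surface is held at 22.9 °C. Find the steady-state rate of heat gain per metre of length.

Resistance network (inner→outer):
  R'_copper = ln(0.0133/0.0124)/(2πk) = 0.07007/(2π·361) = 3.089×10^-5 m·K/W
  R'_polyurethane foam = ln(0.0233/0.0133)/(2πk) = 0.5607/(2π·0.0242) = 3.687 m·K/W
  R'_aerogel blanket = ln(0.0373/0.0233)/(2πk) = 0.4705/(2π·0.0141) = 5.311 m·K/W
ΣR = 3.089×10^-5 + 3.687 + 5.311 = 8.998 m·K/W
Q' = ΔT/ΣR = (-168 °C − 22.9 °C)/8.998 = -21.2 W/m
(Negative Q' ⇒ heat flows inward; heat gain = 21.2 W/m.)

Q' = 21.2 W/m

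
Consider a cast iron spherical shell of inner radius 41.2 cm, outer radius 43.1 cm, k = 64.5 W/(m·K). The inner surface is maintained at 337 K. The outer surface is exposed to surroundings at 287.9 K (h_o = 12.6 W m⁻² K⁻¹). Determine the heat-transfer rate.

Series thermal resistances, inner to outer:
  R_cast iron = (1/0.412 − 1/0.431)/(4πk) = 0.1070/(4π·64.5) = 1.320×10^-4 K/W
  R_conv,out = 1/(4πr²h) = 1/(4π·0.431²·12.6) = 0.03400 K/W
ΣR = 1.320×10^-4 + 0.03400 = 0.03413 K/W
Q = ΔT/ΣR = (337 K − 287.9 K)/0.03413 = 1440 W

Q = 1440 W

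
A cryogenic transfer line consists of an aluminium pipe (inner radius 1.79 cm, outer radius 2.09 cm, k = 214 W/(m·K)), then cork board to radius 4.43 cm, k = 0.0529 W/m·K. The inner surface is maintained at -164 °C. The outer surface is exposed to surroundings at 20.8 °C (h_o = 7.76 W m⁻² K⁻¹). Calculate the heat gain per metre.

Treat each layer as a resistance in series:
  R'_aluminium = ln(0.0209/0.0179)/(2πk) = 0.1549/(2π·214) = 1.152×10^-4 m·K/W
  R'_cork board = ln(0.0443/0.0209)/(2πk) = 0.7512/(2π·0.0529) = 2.260 m·K/W
  R'_conv,out = 1/(2πr h) = 1/(2π·0.0443·7.76) = 0.4630 m·K/W
ΣR = 1.152×10^-4 + 2.260 + 0.4630 = 2.723 m·K/W
Q' = ΔT/ΣR = (-164 °C − 20.8 °C)/2.723 = -67.9 W/m
(Negative Q' ⇒ heat flows inward; heat gain = 67.9 W/m.)

Q' = 67.9 W/m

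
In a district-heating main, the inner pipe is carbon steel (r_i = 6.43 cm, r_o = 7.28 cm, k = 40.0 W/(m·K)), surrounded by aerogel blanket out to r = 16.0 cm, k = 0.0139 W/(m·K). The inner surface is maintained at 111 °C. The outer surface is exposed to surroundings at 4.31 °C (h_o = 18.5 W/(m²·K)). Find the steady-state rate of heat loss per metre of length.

Q' = 11.8 W/m

Resistance network (inner→outer):
  R'_carbon steel = ln(0.0728/0.0643)/(2πk) = 0.1242/(2π·40.0) = 4.940×10^-4 m·K/W
  R'_aerogel blanket = ln(0.160/0.0728)/(2πk) = 0.7875/(2π·0.0139) = 9.016 m·K/W
  R'_conv,out = 1/(2πr h) = 1/(2π·0.160·18.5) = 0.05377 m·K/W
ΣR = 4.940×10^-4 + 9.016 + 0.05377 = 9.070 m·K/W
Q' = ΔT/ΣR = (111 °C − 4.31 °C)/9.070 = 11.8 W/m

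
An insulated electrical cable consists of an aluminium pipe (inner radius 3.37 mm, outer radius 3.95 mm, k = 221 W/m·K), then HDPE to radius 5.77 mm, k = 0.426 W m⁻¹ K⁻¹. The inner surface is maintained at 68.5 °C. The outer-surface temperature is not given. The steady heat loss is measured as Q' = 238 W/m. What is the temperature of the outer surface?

Series resistances:
  R'_aluminium = ln(0.00395/0.00337)/(2πk) = 0.1588/(2π·221) = 1.144×10^-4 m·K/W
  R'_HDPE = ln(0.00577/0.00395)/(2πk) = 0.3790/(2π·0.426) = 0.1416 m·K/W
ΣR = 0.1417 m·K/W
ΔT = Q'·ΣR = 238 × 0.1417 = 33.72 K
Heat flows outward, so T_out = T_in − ΔT = 68.5 − 33.72 = 34.8 °C

T_out = 34.8 °C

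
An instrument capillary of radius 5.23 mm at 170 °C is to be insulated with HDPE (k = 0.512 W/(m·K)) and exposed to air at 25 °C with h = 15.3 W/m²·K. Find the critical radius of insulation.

r_cr = 3.35 cm

For a cylinder, r_cr = k_ins/h = 0.512/15.3 = 0.0335 m = 3.35 cm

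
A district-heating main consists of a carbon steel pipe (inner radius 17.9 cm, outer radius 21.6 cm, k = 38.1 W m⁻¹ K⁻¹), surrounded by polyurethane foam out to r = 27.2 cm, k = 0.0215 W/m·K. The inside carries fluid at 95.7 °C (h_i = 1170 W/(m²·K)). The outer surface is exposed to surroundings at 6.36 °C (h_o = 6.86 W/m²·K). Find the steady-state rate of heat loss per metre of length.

Q' = 49.8 W/m

Treat each layer as a resistance in series:
  R'_conv,in = 1/(2πr h) = 1/(2π·0.179·1170) = 7.599×10^-4 m·K/W
  R'_carbon steel = ln(0.216/0.179)/(2πk) = 0.1879/(2π·38.1) = 7.849×10^-4 m·K/W
  R'_polyurethane foam = ln(0.272/0.216)/(2πk) = 0.2305/(2π·0.0215) = 1.706 m·K/W
  R'_conv,out = 1/(2πr h) = 1/(2π·0.272·6.86) = 0.08530 m·K/W
ΣR = 7.599×10^-4 + 7.849×10^-4 + 1.706 + 0.08530 = 1.793 m·K/W
Q' = ΔT/ΣR = (95.7 °C − 6.36 °C)/1.793 = 49.8 W/m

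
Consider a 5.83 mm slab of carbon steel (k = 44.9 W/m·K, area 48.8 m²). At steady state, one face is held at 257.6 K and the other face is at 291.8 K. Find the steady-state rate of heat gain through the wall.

Q = 1.29×10^7 W

Q = kA·ΔT/L = 44.9 × 48.8 × |257.6 K − 291.8 K| / 0.00583 = 1.29×10^7 W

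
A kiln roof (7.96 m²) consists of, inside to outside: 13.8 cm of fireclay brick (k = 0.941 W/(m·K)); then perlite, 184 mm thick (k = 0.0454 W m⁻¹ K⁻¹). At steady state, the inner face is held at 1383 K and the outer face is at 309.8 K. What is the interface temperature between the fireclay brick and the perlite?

T = 1346 K

Resistance network (inner→outer):
  R_fireclay brick = L/(kA) = 0.138/(0.941·7.96) = 0.01842 K/W
  R_perlite = L/(kA) = 0.184/(0.0454·7.96) = 0.5092 K/W
ΣR = 0.01842 + 0.5092 = 0.5276 K/W
Q = ΔT/ΣR = (1383 K − 309.8 K)/0.5276 = 2034 W
From the inner boundary to the fireclay brick/perlite interface, ΣR_partial = 0.01842 K/W.
T_interface = T_in − Q·ΣR_partial = 1383 K − (2034)(0.01842) = 1346 K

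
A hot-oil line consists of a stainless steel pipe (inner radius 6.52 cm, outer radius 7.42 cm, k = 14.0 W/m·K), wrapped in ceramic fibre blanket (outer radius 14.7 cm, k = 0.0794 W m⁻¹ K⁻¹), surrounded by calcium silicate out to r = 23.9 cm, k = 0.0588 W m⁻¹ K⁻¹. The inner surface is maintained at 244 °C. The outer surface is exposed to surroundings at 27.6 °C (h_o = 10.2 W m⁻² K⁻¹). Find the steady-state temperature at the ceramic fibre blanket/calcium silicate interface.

T = 136 °C

Series thermal resistances, inner to outer:
  R'_stainless steel = ln(0.0742/0.0652)/(2πk) = 0.1293/(2π·14.0) = 0.001470 m·K/W
  R'_ceramic fibre blanket = ln(0.147/0.0742)/(2πk) = 0.6837/(2π·0.0794) = 1.370 m·K/W
  R'_calcium silicate = ln(0.239/0.147)/(2πk) = 0.4860/(2π·0.0588) = 1.316 m·K/W
  R'_conv,out = 1/(2πr h) = 1/(2π·0.239·10.2) = 0.06529 m·K/W
ΣR = 0.001470 + 1.370 + 1.316 + 0.06529 = 2.753 m·K/W
Q' = ΔT/ΣR = (244 °C − 27.6 °C)/2.753 = 78.61 W/m
From the inner boundary to the ceramic fibre blanket/calcium silicate interface, ΣR_partial = 1.371 m·K/W.
T_interface = T_in − Q'·ΣR_partial = 244 °C − (78.61)(1.371) = 136 °C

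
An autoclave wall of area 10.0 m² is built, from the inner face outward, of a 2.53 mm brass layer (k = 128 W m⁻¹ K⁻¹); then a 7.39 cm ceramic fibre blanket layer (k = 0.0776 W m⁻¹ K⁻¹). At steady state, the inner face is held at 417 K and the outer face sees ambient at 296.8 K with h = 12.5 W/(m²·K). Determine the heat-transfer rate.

Q = 1160 W

Series thermal resistances, inner to outer:
  R_brass = L/(kA) = 0.00253/(128·10.0) = 1.977×10^-6 K/W
  R_ceramic fibre blanket = L/(kA) = 0.0739/(0.0776·10.0) = 0.09523 K/W
  R_conv,out = 1/(hA) = 1/(12.5·10.0) = 0.008000 K/W
ΣR = 1.977×10^-6 + 0.09523 + 0.008000 = 0.1032 K/W
Q = ΔT/ΣR = (417 K − 296.8 K)/0.1032 = 1160 W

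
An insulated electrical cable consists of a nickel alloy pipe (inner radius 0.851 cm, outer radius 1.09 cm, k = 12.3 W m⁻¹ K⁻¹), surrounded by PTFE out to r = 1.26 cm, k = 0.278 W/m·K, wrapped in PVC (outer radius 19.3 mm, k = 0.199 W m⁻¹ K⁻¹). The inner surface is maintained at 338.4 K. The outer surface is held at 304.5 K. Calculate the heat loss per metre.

Series thermal resistances, inner to outer:
  R'_nickel alloy = ln(0.0109/0.00851)/(2πk) = 0.2475/(2π·12.3) = 0.003203 m·K/W
  R'_PTFE = ln(0.0126/0.0109)/(2πk) = 0.1449/(2π·0.278) = 0.08297 m·K/W
  R'_PVC = ln(0.0193/0.0126)/(2πk) = 0.4264/(2π·0.199) = 0.3410 m·K/W
ΣR = 0.003203 + 0.08297 + 0.3410 = 0.4272 m·K/W
Q' = ΔT/ΣR = (338.4 K − 304.5 K)/0.4272 = 79.4 W/m

Q' = 79.4 W/m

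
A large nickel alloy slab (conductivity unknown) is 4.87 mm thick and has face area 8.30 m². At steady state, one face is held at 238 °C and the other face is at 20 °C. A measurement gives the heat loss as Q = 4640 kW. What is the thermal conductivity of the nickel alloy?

ΣR = ΔT/Q = |238 − 20|/4.64×10^6 = 4.698×10^-5 K/W
L/(kA) = 4.698×10^-5 ⇒ k = 0.00487/(4.698×10^-5·8.30) = 12.5 W/m·K

k = 12.5 W/m·K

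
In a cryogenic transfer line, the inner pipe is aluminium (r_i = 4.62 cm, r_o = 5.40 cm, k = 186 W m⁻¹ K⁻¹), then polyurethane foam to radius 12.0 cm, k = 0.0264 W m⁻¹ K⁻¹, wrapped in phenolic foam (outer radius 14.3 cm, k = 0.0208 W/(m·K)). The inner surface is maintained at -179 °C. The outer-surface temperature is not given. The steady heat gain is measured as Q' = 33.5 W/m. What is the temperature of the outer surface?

T_out = 27.2 °C

Sum the resistances:
  R'_aluminium = ln(0.0540/0.0462)/(2πk) = 0.1560/(2π·186) = 1.335×10^-4 m·K/W
  R'_polyurethane foam = ln(0.120/0.0540)/(2πk) = 0.7985/(2π·0.0264) = 4.814 m·K/W
  R'_phenolic foam = ln(0.143/0.120)/(2πk) = 0.1754/(2π·0.0208) = 1.342 m·K/W
ΣR = 6.156 m·K/W
ΔT = Q'·ΣR = 33.5 × 6.156 = 206.2 K
Heat flows inward, so T_out = T_in + ΔT = -179 + 206.2 = 27.2 °C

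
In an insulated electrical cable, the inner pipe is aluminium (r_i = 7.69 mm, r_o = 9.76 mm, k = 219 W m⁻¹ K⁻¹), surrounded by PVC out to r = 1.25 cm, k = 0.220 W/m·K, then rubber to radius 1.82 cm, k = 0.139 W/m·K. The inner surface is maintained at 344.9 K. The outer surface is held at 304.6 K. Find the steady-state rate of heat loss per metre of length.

Series thermal resistances, inner to outer:
  R'_aluminium = ln(0.00976/0.00769)/(2πk) = 0.2384/(2π·219) = 1.732×10^-4 m·K/W
  R'_PVC = ln(0.0125/0.00976)/(2πk) = 0.2474/(2π·0.220) = 0.1790 m·K/W
  R'_rubber = ln(0.0182/0.0125)/(2πk) = 0.3757/(2π·0.139) = 0.4302 m·K/W
ΣR = 1.732×10^-4 + 0.1790 + 0.4302 = 0.6094 m·K/W
Q' = ΔT/ΣR = (344.9 K − 304.6 K)/0.6094 = 66.1 W/m

Q' = 66.1 W/m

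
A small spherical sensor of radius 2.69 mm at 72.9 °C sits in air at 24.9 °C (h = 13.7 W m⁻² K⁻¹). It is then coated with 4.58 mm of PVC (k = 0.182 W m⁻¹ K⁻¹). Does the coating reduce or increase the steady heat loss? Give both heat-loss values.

increases: 0.0598 → 0.226 W

Critical radius for a sphere: r_cr = 2k/h = 0.0266 m = 2.66 cm.
Outer radius after coating: r₂ = 0.00269 + 0.00458 = 0.00727 m.
Since r₁ < r_cr and r₂ ≤ r_cr, the coating moves toward the maximum at r_cr — heat loss rises.
Bare: R = 1/(4πr₁²h) = 802.7 K/W; Q = 48/802.7 = 0.0598 W.
Coated: R = R_cond + R_conv = 212.3 K/W; Q = 48/212.3 = 0.226 W.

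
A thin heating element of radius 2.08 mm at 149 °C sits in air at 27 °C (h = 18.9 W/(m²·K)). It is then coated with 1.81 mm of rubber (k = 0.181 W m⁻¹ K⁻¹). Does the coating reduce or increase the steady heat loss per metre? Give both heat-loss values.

Critical radius for a cylinder: r_cr = k/h = 0.00958 m = 0.958 cm.
Outer radius after coating: r₂ = 0.00208 + 0.00181 = 0.00389 m.
Since r₁ < r_cr and r₂ ≤ r_cr, the coating moves toward the maximum at r_cr — heat loss rises.
Bare: R = 1/(2πr₁h) = 4.049 m·K/W; Q = 122/4.049 = 30.1 W/m.
Coated: R = R_cond + R_conv = 2.715 m·K/W; Q = 122/2.715 = 44.9 W/m.

increases: 30.1 → 44.9 W/m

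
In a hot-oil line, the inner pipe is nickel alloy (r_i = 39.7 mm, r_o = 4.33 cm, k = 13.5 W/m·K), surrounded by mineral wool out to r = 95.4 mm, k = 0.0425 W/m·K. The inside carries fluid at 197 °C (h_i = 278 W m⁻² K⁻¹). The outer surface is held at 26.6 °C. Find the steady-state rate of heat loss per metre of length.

Q' = 57.3 W/m

Treat each layer as a resistance in series:
  R'_conv,in = 1/(2πr h) = 1/(2π·0.0397·278) = 0.01442 m·K/W
  R'_nickel alloy = ln(0.0433/0.0397)/(2πk) = 0.08680/(2π·13.5) = 0.001023 m·K/W
  R'_mineral wool = ln(0.0954/0.0433)/(2πk) = 0.7899/(2π·0.0425) = 2.958 m·K/W
ΣR = 0.01442 + 0.001023 + 2.958 = 2.973 m·K/W
Q' = ΔT/ΣR = (197 °C − 26.6 °C)/2.973 = 57.3 W/m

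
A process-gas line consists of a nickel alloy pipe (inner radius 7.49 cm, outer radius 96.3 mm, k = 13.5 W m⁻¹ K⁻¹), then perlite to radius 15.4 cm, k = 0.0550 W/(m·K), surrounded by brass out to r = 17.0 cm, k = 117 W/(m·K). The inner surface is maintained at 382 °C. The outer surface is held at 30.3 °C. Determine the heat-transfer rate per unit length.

Series thermal resistances, inner to outer:
  R'_nickel alloy = ln(0.0963/0.0749)/(2πk) = 0.2513/(2π·13.5) = 0.002963 m·K/W
  R'_perlite = ln(0.154/0.0963)/(2πk) = 0.4695/(2π·0.0550) = 1.359 m·K/W
  R'_brass = ln(0.170/0.154)/(2πk) = 0.09885/(2π·117) = 1.345×10^-4 m·K/W
ΣR = 0.002963 + 1.359 + 1.345×10^-4 = 1.362 m·K/W
Q' = ΔT/ΣR = (382 °C − 30.3 °C)/1.362 = 258 W/m

Q' = 258 W/m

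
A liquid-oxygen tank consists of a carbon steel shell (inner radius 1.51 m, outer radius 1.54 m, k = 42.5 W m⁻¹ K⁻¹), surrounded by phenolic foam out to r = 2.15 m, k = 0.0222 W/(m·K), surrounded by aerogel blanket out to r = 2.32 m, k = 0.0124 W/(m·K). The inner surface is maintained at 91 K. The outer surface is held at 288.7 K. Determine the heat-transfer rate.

Q = 225 W

Series thermal resistances, inner to outer:
  R_carbon steel = (1/1.51 − 1/1.54)/(4πk) = 0.01290/(4π·42.5) = 2.416×10^-5 K/W
  R_phenolic foam = (1/1.54 − 1/2.15)/(4πk) = 0.1842/(4π·0.0222) = 0.6604 K/W
  R_aerogel blanket = (1/2.15 − 1/2.32)/(4πk) = 0.03408/(4π·0.0124) = 0.2187 K/W
ΣR = 2.416×10^-5 + 0.6604 + 0.2187 = 0.8791 K/W
Q = ΔT/ΣR = (91 K − 288.7 K)/0.8791 = -225 W
(Negative Q ⇒ heat flows inward; heat gain = 225 W.)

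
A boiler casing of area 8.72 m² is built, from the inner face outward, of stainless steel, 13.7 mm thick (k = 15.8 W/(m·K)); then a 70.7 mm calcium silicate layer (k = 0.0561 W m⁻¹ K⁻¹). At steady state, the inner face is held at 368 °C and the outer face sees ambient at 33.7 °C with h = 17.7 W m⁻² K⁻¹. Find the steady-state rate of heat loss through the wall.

Q = 2.21 kW

Series thermal resistances, inner to outer:
  R_stainless steel = L/(kA) = 0.0137/(15.8·8.72) = 9.944×10^-5 K/W
  R_calcium silicate = L/(kA) = 0.0707/(0.0561·8.72) = 0.1445 K/W
  R_conv,out = 1/(hA) = 1/(17.7·8.72) = 0.006479 K/W
ΣR = 9.944×10^-5 + 0.1445 + 0.006479 = 0.1511 K/W
Q = ΔT/ΣR = (368 °C − 33.7 °C)/0.1511 = 2210 W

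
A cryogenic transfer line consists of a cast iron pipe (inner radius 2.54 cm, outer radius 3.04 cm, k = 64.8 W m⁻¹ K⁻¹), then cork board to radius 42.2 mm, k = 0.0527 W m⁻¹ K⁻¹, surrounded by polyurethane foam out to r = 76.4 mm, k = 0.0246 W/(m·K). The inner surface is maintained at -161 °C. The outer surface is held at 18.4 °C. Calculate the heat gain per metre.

Q' = 37.1 W/m

Series thermal resistances, inner to outer:
  R'_cast iron = ln(0.0304/0.0254)/(2πk) = 0.1797/(2π·64.8) = 4.413×10^-4 m·K/W
  R'_cork board = ln(0.0422/0.0304)/(2πk) = 0.3280/(2π·0.0527) = 0.9905 m·K/W
  R'_polyurethane foam = ln(0.0764/0.0422)/(2πk) = 0.5936/(2π·0.0246) = 3.840 m·K/W
ΣR = 4.413×10^-4 + 0.9905 + 3.840 = 4.831 m·K/W
Q' = ΔT/ΣR = (-161 °C − 18.4 °C)/4.831 = -37.1 W/m
(Negative Q' ⇒ heat flows inward; heat gain = 37.1 W/m.)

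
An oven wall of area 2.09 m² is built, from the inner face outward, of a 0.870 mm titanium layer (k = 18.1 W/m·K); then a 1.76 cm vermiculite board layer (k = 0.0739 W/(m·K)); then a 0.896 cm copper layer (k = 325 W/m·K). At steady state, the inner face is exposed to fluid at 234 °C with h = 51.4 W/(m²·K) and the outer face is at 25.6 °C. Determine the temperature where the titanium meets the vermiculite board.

Resistance network (inner→outer):
  R_conv,in = 1/(hA) = 1/(51.4·2.09) = 0.009309 K/W
  R_titanium = L/(kA) = 8.70×10^-4/(18.1·2.09) = 2.300×10^-5 K/W
  R_vermiculite board = L/(kA) = 0.0176/(0.0739·2.09) = 0.1140 K/W
  R_copper = L/(kA) = 0.00896/(325·2.09) = 1.319×10^-5 K/W
ΣR = 0.009309 + 2.300×10^-5 + 0.1140 + 1.319×10^-5 = 0.1233 K/W
Q = ΔT/ΣR = (234 °C − 25.6 °C)/0.1233 = 1690 W
From the inner boundary to the titanium/vermiculite board interface, ΣR_partial = 0.009332 K/W.
T_interface = T_in − Q·ΣR_partial = 234 °C − (1690)(0.009332) = 218 °C

T = 218 °C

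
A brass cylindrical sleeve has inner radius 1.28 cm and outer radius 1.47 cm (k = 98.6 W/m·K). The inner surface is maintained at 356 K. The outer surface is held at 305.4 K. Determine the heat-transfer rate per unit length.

Q' = 2πk·ΔT/ln(r₂/r₁) = 2π × 98.6 × 50.6 / ln(0.0147/0.0128) = 2.26×10^5 W/m

Q' = 226 kW/m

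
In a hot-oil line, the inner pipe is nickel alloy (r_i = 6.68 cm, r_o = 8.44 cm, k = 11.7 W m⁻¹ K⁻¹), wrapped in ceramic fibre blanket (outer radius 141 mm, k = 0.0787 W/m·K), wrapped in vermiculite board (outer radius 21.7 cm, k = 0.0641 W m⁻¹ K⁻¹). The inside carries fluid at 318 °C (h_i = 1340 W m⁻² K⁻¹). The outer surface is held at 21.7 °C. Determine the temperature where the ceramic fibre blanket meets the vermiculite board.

T = 172 °C

Series thermal resistances, inner to outer:
  R'_conv,in = 1/(2πr h) = 1/(2π·0.0668·1340) = 0.001778 m·K/W
  R'_nickel alloy = ln(0.0844/0.0668)/(2πk) = 0.2339/(2π·11.7) = 0.003181 m·K/W
  R'_ceramic fibre blanket = ln(0.141/0.0844)/(2πk) = 0.5132/(2π·0.0787) = 1.038 m·K/W
  R'_vermiculite board = ln(0.217/0.141)/(2πk) = 0.4311/(2π·0.0641) = 1.070 m·K/W
ΣR = 0.001778 + 0.003181 + 1.038 + 1.070 = 2.113 m·K/W
Q' = ΔT/ΣR = (318 °C − 21.7 °C)/2.113 = 140.2 W/m
From the inner boundary to the ceramic fibre blanket/vermiculite board interface, ΣR_partial = 1.043 m·K/W.
T_interface = T_in − Q'·ΣR_partial = 318 °C − (140.2)(1.043) = 172 °C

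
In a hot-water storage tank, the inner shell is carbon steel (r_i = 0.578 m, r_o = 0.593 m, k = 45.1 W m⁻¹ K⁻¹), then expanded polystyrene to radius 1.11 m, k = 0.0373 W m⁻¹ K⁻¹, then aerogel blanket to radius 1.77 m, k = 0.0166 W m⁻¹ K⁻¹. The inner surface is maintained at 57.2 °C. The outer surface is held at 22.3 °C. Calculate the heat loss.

Treat each layer as a resistance in series:
  R_carbon steel = (1/0.578 − 1/0.593)/(4πk) = 0.04376/(4π·45.1) = 7.722×10^-5 K/W
  R_expanded polystyrene = (1/0.593 − 1/1.11)/(4πk) = 0.7854/(4π·0.0373) = 1.676 K/W
  R_aerogel blanket = (1/1.11 − 1/1.77)/(4πk) = 0.3359/(4π·0.0166) = 1.610 K/W
ΣR = 7.722×10^-5 + 1.676 + 1.610 = 3.286 K/W
Q = ΔT/ΣR = (57.2 °C − 22.3 °C)/3.286 = 10.6 W

Q = 10.6 W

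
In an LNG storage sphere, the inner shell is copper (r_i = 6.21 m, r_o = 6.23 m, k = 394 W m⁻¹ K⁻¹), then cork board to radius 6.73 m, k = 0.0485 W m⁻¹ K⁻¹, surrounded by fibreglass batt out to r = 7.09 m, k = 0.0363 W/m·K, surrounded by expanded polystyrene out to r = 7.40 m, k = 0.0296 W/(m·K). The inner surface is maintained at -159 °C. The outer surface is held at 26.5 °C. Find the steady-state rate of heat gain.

Treat each layer as a resistance in series:
  R_copper = (1/6.21 − 1/6.23)/(4πk) = 5.170×10^-4/(4π·394) = 1.044×10^-7 K/W
  R_cork board = (1/6.23 − 1/6.73)/(4πk) = 0.01193/(4π·0.0485) = 0.01957 K/W
  R_fibreglass batt = (1/6.73 − 1/7.09)/(4πk) = 0.007545/(4π·0.0363) = 0.01654 K/W
  R_expanded polystyrene = (1/7.09 − 1/7.40)/(4πk) = 0.005909/(4π·0.0296) = 0.01588 K/W
ΣR = 1.044×10^-7 + 0.01957 + 0.01654 + 0.01588 = 0.05199 K/W
Q = ΔT/ΣR = (-159 °C − 26.5 °C)/0.05199 = -3570 W
(Negative Q ⇒ heat flows inward; heat gain = 3570 W.)

Q = 3.57 kW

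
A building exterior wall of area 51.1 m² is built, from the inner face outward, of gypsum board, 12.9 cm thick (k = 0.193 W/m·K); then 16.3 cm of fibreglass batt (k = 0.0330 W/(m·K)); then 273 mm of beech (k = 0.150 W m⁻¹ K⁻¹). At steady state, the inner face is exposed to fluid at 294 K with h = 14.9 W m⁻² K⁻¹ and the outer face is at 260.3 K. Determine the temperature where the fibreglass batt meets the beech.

T = 268.48 K

Treat each layer as a resistance in series:
  R_conv,in = 1/(hA) = 1/(14.9·51.1) = 0.001313 K/W
  R_gypsum board = L/(kA) = 0.129/(0.193·51.1) = 0.01308 K/W
  R_fibreglass batt = L/(kA) = 0.163/(0.0330·51.1) = 0.09666 K/W
  R_beech = L/(kA) = 0.273/(0.150·51.1) = 0.03562 K/W
ΣR = 0.001313 + 0.01308 + 0.09666 + 0.03562 = 0.1467 K/W
Q = ΔT/ΣR = (294 K − 260.3 K)/0.1467 = 229.7 W
From the inner boundary to the fibreglass batt/beech interface, ΣR_partial = 0.1111 K/W.
T_interface = T_in − Q·ΣR_partial = 294 K − (229.7)(0.1111) = 268.48 K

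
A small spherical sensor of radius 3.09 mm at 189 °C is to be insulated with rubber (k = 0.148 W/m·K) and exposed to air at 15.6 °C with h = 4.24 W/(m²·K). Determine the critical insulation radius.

For a sphere, r_cr = 2k_ins/h = 2·0.148/4.24 = 0.0698 m = 6.98 cm

r_cr = 6.98 cm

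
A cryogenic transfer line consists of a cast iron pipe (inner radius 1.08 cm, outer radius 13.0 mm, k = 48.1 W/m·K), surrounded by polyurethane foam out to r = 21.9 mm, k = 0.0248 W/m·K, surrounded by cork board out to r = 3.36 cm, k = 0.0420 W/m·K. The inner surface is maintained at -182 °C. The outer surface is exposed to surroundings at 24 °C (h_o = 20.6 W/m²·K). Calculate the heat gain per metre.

Treat each layer as a resistance in series:
  R'_cast iron = ln(0.0130/0.0108)/(2πk) = 0.1854/(2π·48.1) = 6.135×10^-4 m·K/W
  R'_polyurethane foam = ln(0.0219/0.0130)/(2πk) = 0.5215/(2π·0.0248) = 3.347 m·K/W
  R'_cork board = ln(0.0336/0.0219)/(2πk) = 0.4280/(2π·0.0420) = 1.622 m·K/W
  R'_conv,out = 1/(2πr h) = 1/(2π·0.0336·20.6) = 0.2299 m·K/W
ΣR = 6.135×10^-4 + 3.347 + 1.622 + 0.2299 = 5.200 m·K/W
Q' = ΔT/ΣR = (-182 °C − 24 °C)/5.200 = -39.6 W/m
(Negative Q' ⇒ heat flows inward; heat gain = 39.6 W/m.)

Q' = 39.6 W/m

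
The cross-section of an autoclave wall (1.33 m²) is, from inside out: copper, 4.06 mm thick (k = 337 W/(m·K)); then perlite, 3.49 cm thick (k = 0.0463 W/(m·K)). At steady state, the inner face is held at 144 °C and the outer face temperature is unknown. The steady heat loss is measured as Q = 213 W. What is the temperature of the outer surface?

Sum the resistances:
  R_copper = L/(kA) = 0.00406/(337·1.33) = 9.058×10^-6 K/W
  R_perlite = L/(kA) = 0.0349/(0.0463·1.33) = 0.5668 K/W
ΣR = 0.5668 K/W
ΔT = Q·ΣR = 213 × 0.5668 = 120.7 K
Heat flows outward, so T_out = T_in − ΔT = 144 − 120.7 = 23.3 °C

T_out = 23.3 °C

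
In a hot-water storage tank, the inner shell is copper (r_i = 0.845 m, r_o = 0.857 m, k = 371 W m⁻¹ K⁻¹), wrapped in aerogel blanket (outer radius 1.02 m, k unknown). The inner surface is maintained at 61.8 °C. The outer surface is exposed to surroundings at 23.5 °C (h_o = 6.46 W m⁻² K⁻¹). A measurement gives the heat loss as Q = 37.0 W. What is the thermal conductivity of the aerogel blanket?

k = 0.0145 W/m·K

ΣR = ΔT/Q = |61.8 − 23.5|/37.0 = 1.035 K/W
Known resistances:
  R_copper = (1/0.845 − 1/0.857)/(4πk) = 0.01657/(4π·371) = 3.554×10^-6 K/W
  R_conv,out = 1/(4πr²h) = 1/(4π·1.02²·6.46) = 0.01184 K/W
R_aerogel blanket = ΣR − ΣR_known = 1.035 − 0.01184 = 1.023 K/W
(1/r₁−1/r₂)/(4πk) = 1.023 ⇒ k = 0.1865/(4π·1.023) = 0.0145 W/m·K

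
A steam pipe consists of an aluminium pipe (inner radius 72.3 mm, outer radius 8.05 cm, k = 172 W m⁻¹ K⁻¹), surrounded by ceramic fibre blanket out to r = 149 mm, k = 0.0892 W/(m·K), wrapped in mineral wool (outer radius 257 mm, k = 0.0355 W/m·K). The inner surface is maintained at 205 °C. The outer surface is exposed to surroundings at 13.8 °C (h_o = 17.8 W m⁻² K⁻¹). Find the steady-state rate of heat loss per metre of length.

Treat each layer as a resistance in series:
  R'_aluminium = ln(0.0805/0.0723)/(2πk) = 0.1074/(2π·172) = 9.941×10^-5 m·K/W
  R'_ceramic fibre blanket = ln(0.149/0.0805)/(2πk) = 0.6157/(2π·0.0892) = 1.099 m·K/W
  R'_mineral wool = ln(0.257/0.149)/(2πk) = 0.5451/(2π·0.0355) = 2.444 m·K/W
  R'_conv,out = 1/(2πr h) = 1/(2π·0.257·17.8) = 0.03479 m·K/W
ΣR = 9.941×10^-5 + 1.099 + 2.444 + 0.03479 = 3.578 m·K/W
Q' = ΔT/ΣR = (205 °C − 13.8 °C)/3.578 = 53.4 W/m

Q' = 53.4 W/m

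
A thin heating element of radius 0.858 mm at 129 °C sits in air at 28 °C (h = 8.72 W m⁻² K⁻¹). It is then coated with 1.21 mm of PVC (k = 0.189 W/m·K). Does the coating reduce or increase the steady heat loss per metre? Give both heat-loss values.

Critical radius for a cylinder: r_cr = k/h = 0.0217 m = 2.17 cm.
Outer radius after coating: r₂ = 8.58×10^-4 + 0.00121 = 0.002068 m.
Since r₁ < r_cr and r₂ ≤ r_cr, the coating moves toward the maximum at r_cr — heat loss rises.
Bare: R = 1/(2πr₁h) = 21.27 m·K/W; Q = 101/21.27 = 4.75 W/m.
Coated: R = R_cond + R_conv = 9.567 m·K/W; Q = 101/9.567 = 10.6 W/m.

increases: 4.75 → 10.6 W/m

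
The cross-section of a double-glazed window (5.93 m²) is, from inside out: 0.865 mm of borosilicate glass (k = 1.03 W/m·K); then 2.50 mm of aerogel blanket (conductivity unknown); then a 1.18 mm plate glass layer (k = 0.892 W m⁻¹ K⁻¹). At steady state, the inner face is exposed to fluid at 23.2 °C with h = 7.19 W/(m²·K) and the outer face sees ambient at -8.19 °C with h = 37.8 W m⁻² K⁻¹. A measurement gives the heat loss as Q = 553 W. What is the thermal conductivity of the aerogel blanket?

ΣR = ΔT/Q = |23.2 − -8.19|/553 = 0.05676 K/W
Known resistances:
  R_conv,in = 1/(hA) = 1/(7.19·5.93) = 0.02345 K/W
  R_borosilicate glass = L/(kA) = 8.65×10^-4/(1.03·5.93) = 1.416×10^-4 K/W
  R_plate glass = L/(kA) = 0.00118/(0.892·5.93) = 2.231×10^-4 K/W
  R_conv,out = 1/(hA) = 1/(37.8·5.93) = 0.004461 K/W
R_aerogel blanket = ΣR − ΣR_known = 0.05676 − 0.02828 = 0.02848 K/W
L/(kA) = 0.02848 ⇒ k = 0.00250/(0.02848·5.93) = 0.0148 W/m·K

k = 0.0148 W/m·K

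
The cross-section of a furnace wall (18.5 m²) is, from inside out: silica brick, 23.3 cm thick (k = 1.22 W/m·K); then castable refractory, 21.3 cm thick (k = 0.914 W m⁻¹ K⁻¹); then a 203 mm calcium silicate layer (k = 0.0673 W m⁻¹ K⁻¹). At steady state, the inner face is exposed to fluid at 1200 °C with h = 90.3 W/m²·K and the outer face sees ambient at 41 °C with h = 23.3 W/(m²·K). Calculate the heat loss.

Resistance network (inner→outer):
  R_conv,in = 1/(hA) = 1/(90.3·18.5) = 5.986×10^-4 K/W
  R_silica brick = L/(kA) = 0.233/(1.22·18.5) = 0.01032 K/W
  R_castable refractory = L/(kA) = 0.213/(0.914·18.5) = 0.01260 K/W
  R_calcium silicate = L/(kA) = 0.203/(0.0673·18.5) = 0.1630 K/W
  R_conv,out = 1/(hA) = 1/(23.3·18.5) = 0.002320 K/W
ΣR = 5.986×10^-4 + 0.01032 + 0.01260 + 0.1630 + 0.002320 = 0.1888 K/W
Q = ΔT/ΣR = (1200 °C − 41 °C)/0.1888 = 6140 W

Q = 6140 W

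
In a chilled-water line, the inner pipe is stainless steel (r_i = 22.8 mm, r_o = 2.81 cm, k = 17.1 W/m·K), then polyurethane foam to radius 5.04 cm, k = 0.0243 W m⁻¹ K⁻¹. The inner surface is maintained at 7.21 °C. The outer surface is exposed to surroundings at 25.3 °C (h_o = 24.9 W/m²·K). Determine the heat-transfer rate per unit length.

Treat each layer as a resistance in series:
  R'_stainless steel = ln(0.0281/0.0228)/(2πk) = 0.2090/(2π·17.1) = 0.001945 m·K/W
  R'_polyurethane foam = ln(0.0504/0.0281)/(2πk) = 0.5842/(2π·0.0243) = 3.826 m·K/W
  R'_conv,out = 1/(2πr h) = 1/(2π·0.0504·24.9) = 0.1268 m·K/W
ΣR = 0.001945 + 3.826 + 0.1268 = 3.955 m·K/W
Q' = ΔT/ΣR = (7.21 °C − 25.3 °C)/3.955 = -4.57 W/m
(Negative Q' ⇒ heat flows inward; heat gain = 4.57 W/m.)

Q' = 4.57 W/m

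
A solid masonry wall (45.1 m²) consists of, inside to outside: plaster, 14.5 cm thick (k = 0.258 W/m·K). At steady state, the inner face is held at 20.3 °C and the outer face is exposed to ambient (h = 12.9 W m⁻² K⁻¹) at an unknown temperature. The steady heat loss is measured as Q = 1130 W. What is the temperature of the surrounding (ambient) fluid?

Series resistances:
  R_plaster = L/(kA) = 0.145/(0.258·45.1) = 0.01246 K/W
  R_conv,out = 1/(hA) = 1/(12.9·45.1) = 0.001719 K/W
ΣR = 0.01418 K/W
ΔT = Q·ΣR = 1130 × 0.01418 = 16.02 K
Heat flows outward, so T_out = T_in − ΔT = 20.3 − 16.02 = 4.28 °C

T_out = 4.28 °C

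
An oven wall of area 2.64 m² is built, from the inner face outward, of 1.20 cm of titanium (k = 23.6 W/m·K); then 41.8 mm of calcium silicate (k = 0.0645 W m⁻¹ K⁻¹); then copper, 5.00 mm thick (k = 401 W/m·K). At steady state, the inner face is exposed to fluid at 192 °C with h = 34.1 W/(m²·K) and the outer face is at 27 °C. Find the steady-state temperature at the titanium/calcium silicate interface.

T = 185 °C

Resistance network (inner→outer):
  R_conv,in = 1/(hA) = 1/(34.1·2.64) = 0.01111 K/W
  R_titanium = L/(kA) = 0.0120/(23.6·2.64) = 1.926×10^-4 K/W
  R_calcium silicate = L/(kA) = 0.0418/(0.0645·2.64) = 0.2455 K/W
  R_copper = L/(kA) = 0.00500/(401·2.64) = 4.723×10^-6 K/W
ΣR = 0.01111 + 1.926×10^-4 + 0.2455 + 4.723×10^-6 = 0.2568 K/W
Q = ΔT/ΣR = (192 °C − 27 °C)/0.2568 = 642.5 W
From the inner boundary to the titanium/calcium silicate interface, ΣR_partial = 0.01130 K/W.
T_interface = T_in − Q·ΣR_partial = 192 °C − (642.5)(0.01130) = 185 °C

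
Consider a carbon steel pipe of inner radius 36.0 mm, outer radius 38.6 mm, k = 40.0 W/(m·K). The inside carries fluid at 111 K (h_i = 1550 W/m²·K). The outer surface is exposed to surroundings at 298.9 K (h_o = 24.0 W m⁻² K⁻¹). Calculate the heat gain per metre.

Q' = 1070 W/m

Treat each layer as a resistance in series:
  R'_conv,in = 1/(2πr h) = 1/(2π·0.0360·1550) = 0.002852 m·K/W
  R'_carbon steel = ln(0.0386/0.0360)/(2πk) = 0.06973/(2π·40.0) = 2.775×10^-4 m·K/W
  R'_conv,out = 1/(2πr h) = 1/(2π·0.0386·24.0) = 0.1718 m·K/W
ΣR = 0.002852 + 2.775×10^-4 + 0.1718 = 0.1749 m·K/W
Q' = ΔT/ΣR = (111 K − 298.9 K)/0.1749 = -1070 W/m
(Negative Q' ⇒ heat flows inward; heat gain = 1070 W/m.)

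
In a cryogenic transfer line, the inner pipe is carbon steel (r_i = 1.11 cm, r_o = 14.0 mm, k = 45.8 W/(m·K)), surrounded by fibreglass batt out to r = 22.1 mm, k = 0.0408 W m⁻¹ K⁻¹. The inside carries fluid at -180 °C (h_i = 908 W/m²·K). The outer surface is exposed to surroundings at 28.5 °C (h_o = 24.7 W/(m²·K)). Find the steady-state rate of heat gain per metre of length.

Q' = 99.8 W/m

Series thermal resistances, inner to outer:
  R'_conv,in = 1/(2πr h) = 1/(2π·0.0111·908) = 0.01579 m·K/W
  R'_carbon steel = ln(0.0140/0.0111)/(2πk) = 0.2321/(2π·45.8) = 8.066×10^-4 m·K/W
  R'_fibreglass batt = ln(0.0221/0.0140)/(2πk) = 0.4565/(2π·0.0408) = 1.781 m·K/W
  R'_conv,out = 1/(2πr h) = 1/(2π·0.0221·24.7) = 0.2916 m·K/W
ΣR = 0.01579 + 8.066×10^-4 + 1.781 + 0.2916 = 2.089 m·K/W
Q' = ΔT/ΣR = (-180 °C − 28.5 °C)/2.089 = -99.8 W/m
(Negative Q' ⇒ heat flows inward; heat gain = 99.8 W/m.)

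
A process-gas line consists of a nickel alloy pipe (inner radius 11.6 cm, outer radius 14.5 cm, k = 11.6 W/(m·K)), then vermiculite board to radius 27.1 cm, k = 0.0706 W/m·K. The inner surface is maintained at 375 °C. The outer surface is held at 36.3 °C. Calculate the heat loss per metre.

Treat each layer as a resistance in series:
  R'_nickel alloy = ln(0.145/0.116)/(2πk) = 0.2231/(2π·11.6) = 0.003062 m·K/W
  R'_vermiculite board = ln(0.271/0.145)/(2πk) = 0.6254/(2π·0.0706) = 1.410 m·K/W
ΣR = 0.003062 + 1.410 = 1.413 m·K/W
Q' = ΔT/ΣR = (375 °C − 36.3 °C)/1.413 = 240 W/m

Q' = 240 W/m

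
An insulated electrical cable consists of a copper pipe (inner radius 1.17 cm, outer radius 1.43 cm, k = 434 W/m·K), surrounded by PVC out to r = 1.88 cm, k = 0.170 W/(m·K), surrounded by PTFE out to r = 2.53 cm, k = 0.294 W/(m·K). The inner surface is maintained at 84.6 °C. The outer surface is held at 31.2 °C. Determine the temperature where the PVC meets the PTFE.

Resistance network (inner→outer):
  R'_copper = ln(0.0143/0.0117)/(2πk) = 0.2007/(2π·434) = 7.359×10^-5 m·K/W
  R'_PVC = ln(0.0188/0.0143)/(2πk) = 0.2736/(2π·0.170) = 0.2561 m·K/W
  R'_PTFE = ln(0.0253/0.0188)/(2πk) = 0.2969/(2π·0.294) = 0.1608 m·K/W
ΣR = 7.359×10^-5 + 0.2561 + 0.1608 = 0.4170 m·K/W
Q' = ΔT/ΣR = (84.6 °C − 31.2 °C)/0.4170 = 128.1 W/m
From the inner boundary to the PVC/PTFE interface, ΣR_partial = 0.2562 m·K/W.
T_interface = T_in − Q'·ΣR_partial = 84.6 °C − (128.1)(0.2562) = 51.8 °C

T = 51.8 °C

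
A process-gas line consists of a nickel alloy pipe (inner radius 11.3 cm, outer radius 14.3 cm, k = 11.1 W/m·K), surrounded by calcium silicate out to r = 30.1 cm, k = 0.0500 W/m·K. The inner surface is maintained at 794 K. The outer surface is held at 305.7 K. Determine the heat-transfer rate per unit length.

Treat each layer as a resistance in series:
  R'_nickel alloy = ln(0.143/0.113)/(2πk) = 0.2355/(2π·11.1) = 0.003376 m·K/W
  R'_calcium silicate = ln(0.301/0.143)/(2πk) = 0.7443/(2π·0.0500) = 2.369 m·K/W
ΣR = 0.003376 + 2.369 = 2.372 m·K/W
Q' = ΔT/ΣR = (794 K − 305.7 K)/2.372 = 206 W/m

Q' = 206 W/m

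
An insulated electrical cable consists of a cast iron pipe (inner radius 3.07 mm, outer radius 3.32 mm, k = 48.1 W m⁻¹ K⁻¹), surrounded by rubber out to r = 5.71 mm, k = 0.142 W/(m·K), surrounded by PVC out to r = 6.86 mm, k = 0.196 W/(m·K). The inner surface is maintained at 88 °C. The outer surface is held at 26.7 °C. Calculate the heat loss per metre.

Resistance network (inner→outer):
  R'_cast iron = ln(0.00332/0.00307)/(2πk) = 0.07829/(2π·48.1) = 2.590×10^-4 m·K/W
  R'_rubber = ln(0.00571/0.00332)/(2πk) = 0.5423/(2π·0.142) = 0.6078 m·K/W
  R'_PVC = ln(0.00686/0.00571)/(2πk) = 0.1835/(2π·0.196) = 0.1490 m·K/W
ΣR = 2.590×10^-4 + 0.6078 + 0.1490 = 0.7571 m·K/W
Q' = ΔT/ΣR = (88 °C − 26.7 °C)/0.7571 = 81.0 W/m

Q' = 81.0 W/m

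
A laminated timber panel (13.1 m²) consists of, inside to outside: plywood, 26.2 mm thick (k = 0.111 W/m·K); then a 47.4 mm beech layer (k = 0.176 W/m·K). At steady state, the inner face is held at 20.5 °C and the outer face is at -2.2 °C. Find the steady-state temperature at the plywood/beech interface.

Resistance network (inner→outer):
  R_plywood = L/(kA) = 0.0262/(0.111·13.1) = 0.01802 K/W
  R_beech = L/(kA) = 0.0474/(0.176·13.1) = 0.02056 K/W
ΣR = 0.01802 + 0.02056 = 0.03858 K/W
Q = ΔT/ΣR = (20.5 °C − -2.2 °C)/0.03858 = 588.4 W
From the inner boundary to the plywood/beech interface, ΣR_partial = 0.01802 K/W.
T_interface = T_in − Q·ΣR_partial = 20.5 °C − (588.4)(0.01802) = 9.90 °C

T = 9.90 °C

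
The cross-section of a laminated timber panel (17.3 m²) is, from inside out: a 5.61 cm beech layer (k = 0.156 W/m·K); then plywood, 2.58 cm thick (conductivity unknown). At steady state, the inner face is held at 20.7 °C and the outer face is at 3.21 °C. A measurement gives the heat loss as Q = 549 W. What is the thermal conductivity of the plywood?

ΣR = ΔT/Q = |20.7 − 3.21|/549 = 0.03186 K/W
Known resistances:
  R_beech = L/(kA) = 0.0561/(0.156·17.3) = 0.02079 K/W
R_plywood = ΣR − ΣR_known = 0.03186 − 0.02079 = 0.01107 K/W
L/(kA) = 0.01107 ⇒ k = 0.0258/(0.01107·17.3) = 0.135 W/m·K

k = 0.135 W/m·K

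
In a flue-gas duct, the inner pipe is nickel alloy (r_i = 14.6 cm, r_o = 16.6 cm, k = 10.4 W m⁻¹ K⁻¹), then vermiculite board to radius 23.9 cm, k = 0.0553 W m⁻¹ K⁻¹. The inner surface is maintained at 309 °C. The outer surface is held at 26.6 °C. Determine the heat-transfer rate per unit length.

Series thermal resistances, inner to outer:
  R'_nickel alloy = ln(0.166/0.146)/(2πk) = 0.1284/(2π·10.4) = 0.001965 m·K/W
  R'_vermiculite board = ln(0.239/0.166)/(2πk) = 0.3645/(2π·0.0553) = 1.049 m·K/W
ΣR = 0.001965 + 1.049 = 1.051 m·K/W
Q' = ΔT/ΣR = (309 °C − 26.6 °C)/1.051 = 269 W/m

Q' = 269 W/m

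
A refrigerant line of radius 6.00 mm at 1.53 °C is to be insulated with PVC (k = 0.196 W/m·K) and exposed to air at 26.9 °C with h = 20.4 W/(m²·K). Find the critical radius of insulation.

For a cylinder, r_cr = k_ins/h = 0.196/20.4 = 0.00961 m = 0.961 cm

r_cr = 0.961 cm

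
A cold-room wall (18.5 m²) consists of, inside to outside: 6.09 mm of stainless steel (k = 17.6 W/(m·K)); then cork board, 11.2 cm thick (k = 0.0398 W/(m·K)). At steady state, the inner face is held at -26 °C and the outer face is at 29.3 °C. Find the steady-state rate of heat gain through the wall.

Q = 364 W

Series thermal resistances, inner to outer:
  R_stainless steel = L/(kA) = 0.00609/(17.6·18.5) = 1.870×10^-5 K/W
  R_cork board = L/(kA) = 0.112/(0.0398·18.5) = 0.1521 K/W
ΣR = 1.870×10^-5 + 0.1521 = 0.1521 K/W
Q = ΔT/ΣR = (-26 °C − 29.3 °C)/0.1521 = -364 W
(Negative Q ⇒ heat flows inward; heat gain = 364 W.)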